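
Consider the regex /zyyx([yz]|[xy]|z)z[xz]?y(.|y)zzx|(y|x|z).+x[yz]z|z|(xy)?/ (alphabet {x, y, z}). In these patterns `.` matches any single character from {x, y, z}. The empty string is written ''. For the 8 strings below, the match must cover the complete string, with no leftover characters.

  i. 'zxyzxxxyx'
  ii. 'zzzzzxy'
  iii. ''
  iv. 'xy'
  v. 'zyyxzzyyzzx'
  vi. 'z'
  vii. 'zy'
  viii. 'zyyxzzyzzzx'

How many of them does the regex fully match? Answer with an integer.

i. 'zxyzxxxyx' → no match
ii. 'zzzzzxy' → no match
iii. '' → match
iv. 'xy' → match
v. 'zyyxzzyyzzx' → match
vi. 'z' → match
vii. 'zy' → no match
viii. 'zyyxzzyzzzx' → match
Total matched: 5

5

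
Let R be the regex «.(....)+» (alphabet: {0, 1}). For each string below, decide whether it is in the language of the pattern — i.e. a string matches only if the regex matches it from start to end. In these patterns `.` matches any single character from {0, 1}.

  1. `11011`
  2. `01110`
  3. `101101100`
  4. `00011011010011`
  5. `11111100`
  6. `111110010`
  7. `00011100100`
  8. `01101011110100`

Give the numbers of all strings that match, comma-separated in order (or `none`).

1, 2, 3, 6

1 → match
2 → match
3 → match
4 → no match
5 → no match
6 → match
7 → no match
8 → no match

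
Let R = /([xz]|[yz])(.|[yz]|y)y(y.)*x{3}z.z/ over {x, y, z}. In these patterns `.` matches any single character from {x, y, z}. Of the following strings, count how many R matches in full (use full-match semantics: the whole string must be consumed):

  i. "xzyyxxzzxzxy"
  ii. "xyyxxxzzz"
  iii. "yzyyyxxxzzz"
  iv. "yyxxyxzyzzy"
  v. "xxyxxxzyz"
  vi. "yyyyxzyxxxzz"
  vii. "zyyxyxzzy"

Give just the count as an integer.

i → no match — must end with "z"
ii → match
iii → match
iv → no match — must end with "z"
v → match
vi → no match
vii → no match — must end with "z"
Total matched: 3

3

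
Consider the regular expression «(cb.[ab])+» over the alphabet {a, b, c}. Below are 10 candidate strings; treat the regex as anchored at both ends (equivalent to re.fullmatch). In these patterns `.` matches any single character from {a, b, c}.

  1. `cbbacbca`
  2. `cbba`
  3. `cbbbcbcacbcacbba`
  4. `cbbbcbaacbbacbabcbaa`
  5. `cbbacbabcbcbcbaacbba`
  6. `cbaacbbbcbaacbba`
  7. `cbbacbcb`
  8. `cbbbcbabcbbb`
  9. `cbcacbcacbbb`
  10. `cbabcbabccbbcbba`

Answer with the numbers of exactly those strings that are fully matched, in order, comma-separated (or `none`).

1, 2, 3, 4, 5, 6, 7, 8, 9

1 → match
2 → match
3 → match
4 → match
5 → match
6 → match
7 → match
8 → match
9 → match
10 → no match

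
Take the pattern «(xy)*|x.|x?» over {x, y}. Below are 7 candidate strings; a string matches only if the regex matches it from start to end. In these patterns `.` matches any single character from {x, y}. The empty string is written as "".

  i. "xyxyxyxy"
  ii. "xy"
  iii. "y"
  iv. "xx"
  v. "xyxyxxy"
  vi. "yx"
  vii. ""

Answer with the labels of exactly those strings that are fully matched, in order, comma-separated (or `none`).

i, ii, iv, vii

i. "xyxyxyxy" → match
ii. "xy" → match
iii. "y" → no match
iv. "xx" → match
v. "xyxyxxy" → no match
vi. "yx" → no match
vii. "" → match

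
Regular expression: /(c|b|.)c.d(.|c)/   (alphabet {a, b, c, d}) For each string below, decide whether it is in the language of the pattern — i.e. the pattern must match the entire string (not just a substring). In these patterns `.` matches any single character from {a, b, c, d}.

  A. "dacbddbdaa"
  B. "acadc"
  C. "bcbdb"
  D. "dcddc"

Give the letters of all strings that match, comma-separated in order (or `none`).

B, C, D

A → no match
B → match
C → match
D → match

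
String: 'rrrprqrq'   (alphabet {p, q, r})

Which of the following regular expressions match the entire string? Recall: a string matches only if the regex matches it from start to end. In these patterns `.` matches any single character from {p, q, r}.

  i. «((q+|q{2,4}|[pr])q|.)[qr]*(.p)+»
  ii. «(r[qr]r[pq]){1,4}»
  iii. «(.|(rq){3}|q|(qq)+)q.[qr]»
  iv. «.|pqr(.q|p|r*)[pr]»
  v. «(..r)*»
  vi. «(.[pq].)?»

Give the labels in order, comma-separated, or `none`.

i → no match — must end with 'p'
ii → match
iii → no match
iv → no match
v → no match
vi → no match

ii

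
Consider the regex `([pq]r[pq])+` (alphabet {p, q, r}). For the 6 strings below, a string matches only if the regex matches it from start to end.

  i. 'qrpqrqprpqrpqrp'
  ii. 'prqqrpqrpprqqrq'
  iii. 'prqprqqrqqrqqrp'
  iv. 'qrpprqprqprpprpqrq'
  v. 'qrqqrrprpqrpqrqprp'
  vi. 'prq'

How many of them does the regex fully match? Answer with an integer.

5

i → match
ii → match
iii → match
iv → match
v → no match
vi → match
Total matched: 5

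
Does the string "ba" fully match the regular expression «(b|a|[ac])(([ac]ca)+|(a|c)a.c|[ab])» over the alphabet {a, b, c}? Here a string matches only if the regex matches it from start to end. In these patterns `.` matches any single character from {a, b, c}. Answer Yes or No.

Yes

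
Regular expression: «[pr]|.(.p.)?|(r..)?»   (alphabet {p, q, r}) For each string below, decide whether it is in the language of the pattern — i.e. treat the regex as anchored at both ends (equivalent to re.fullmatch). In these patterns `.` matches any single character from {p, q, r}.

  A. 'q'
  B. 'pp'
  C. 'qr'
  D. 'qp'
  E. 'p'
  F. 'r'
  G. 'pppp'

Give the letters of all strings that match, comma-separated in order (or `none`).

A. 'q' → match
B. 'pp' → no match
C. 'qr' → no match
D. 'qp' → no match
E. 'p' → match
F. 'r' → match
G. 'pppp' → match

A, E, F, G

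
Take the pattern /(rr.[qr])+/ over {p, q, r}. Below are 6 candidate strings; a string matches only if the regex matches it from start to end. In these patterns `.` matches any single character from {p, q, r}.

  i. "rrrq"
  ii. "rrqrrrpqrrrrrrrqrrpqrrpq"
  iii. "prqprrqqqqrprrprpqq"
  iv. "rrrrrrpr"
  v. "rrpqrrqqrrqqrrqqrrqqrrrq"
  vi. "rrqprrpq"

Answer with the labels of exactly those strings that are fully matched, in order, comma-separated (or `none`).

i, ii, iv, v

i. "rrrq" → match
ii → match
iii → no match — must start with "rr"
iv. "rrrrrrpr" → match
v → match
vi. "rrqprrpq" → no match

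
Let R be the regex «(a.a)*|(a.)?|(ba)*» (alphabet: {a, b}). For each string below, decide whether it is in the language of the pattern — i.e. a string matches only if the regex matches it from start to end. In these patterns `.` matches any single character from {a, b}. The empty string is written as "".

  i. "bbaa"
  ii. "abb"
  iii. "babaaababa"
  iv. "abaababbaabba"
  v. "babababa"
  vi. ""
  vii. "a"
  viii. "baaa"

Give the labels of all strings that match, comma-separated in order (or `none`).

i → no match
ii → no match
iii → no match
iv → no match
v → match
vi → match
vii → no match
viii → no match

v, vi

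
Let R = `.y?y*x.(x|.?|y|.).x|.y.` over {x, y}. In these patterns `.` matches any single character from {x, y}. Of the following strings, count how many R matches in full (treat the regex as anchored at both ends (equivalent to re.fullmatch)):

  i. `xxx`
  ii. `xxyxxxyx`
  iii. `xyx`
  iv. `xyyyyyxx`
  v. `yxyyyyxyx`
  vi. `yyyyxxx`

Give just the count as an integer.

1

i → no match
ii → no match
iii → match
iv → no match
v → no match
vi → no match
Total matched: 1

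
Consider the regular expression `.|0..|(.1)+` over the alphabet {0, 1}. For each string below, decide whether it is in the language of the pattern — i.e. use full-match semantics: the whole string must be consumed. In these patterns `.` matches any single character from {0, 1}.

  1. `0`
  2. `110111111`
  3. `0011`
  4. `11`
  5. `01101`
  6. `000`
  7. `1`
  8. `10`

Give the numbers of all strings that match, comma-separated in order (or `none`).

1, 4, 6, 7

1 → match
2 → no match
3 → no match
4 → match
5 → no match
6 → match
7 → match
8 → no match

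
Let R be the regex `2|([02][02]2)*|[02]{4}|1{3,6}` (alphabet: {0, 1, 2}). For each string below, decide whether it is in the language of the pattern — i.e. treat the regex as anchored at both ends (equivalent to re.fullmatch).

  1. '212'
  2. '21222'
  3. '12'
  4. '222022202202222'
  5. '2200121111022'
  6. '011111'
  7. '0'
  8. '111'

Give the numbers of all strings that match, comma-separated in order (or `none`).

1 → no match
2 → no match
3 → no match
4 → match
5 → no match
6 → no match
7 → no match
8 → match

4, 8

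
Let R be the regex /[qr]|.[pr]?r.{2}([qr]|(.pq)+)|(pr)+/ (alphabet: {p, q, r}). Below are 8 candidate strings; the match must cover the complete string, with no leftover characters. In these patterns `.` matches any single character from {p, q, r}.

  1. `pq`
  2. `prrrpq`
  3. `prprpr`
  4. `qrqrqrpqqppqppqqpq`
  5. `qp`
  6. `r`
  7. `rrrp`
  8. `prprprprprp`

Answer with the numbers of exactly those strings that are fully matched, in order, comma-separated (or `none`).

2, 3, 6

1. `pq` → no match
2. `prrrpq` → match
3. `prprpr` → match
4 → no match
5. `qp` → no match
6. `r` → match
7. `rrrp` → no match
8. `prprprprprp` → no match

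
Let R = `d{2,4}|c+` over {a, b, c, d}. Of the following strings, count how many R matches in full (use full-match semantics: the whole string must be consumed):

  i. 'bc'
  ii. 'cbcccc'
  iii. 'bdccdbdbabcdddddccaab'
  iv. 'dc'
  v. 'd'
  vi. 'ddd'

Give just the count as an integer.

1

i. 'bc' → no match
ii. 'cbcccc' → no match
iii → no match
iv. 'dc' → no match
v. 'd' → no match
vi. 'ddd' → match
Total matched: 1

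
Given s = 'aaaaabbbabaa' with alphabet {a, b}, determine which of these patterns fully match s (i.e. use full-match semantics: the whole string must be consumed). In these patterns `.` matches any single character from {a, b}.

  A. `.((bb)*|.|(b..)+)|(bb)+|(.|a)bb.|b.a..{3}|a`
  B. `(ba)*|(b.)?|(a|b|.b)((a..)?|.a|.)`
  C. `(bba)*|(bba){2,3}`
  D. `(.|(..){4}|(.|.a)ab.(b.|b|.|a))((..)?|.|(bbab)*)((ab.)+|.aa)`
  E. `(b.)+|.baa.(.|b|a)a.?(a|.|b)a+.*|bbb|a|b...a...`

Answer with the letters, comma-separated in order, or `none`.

A → no match
B → no match
C → no match
D → match
E → no match

D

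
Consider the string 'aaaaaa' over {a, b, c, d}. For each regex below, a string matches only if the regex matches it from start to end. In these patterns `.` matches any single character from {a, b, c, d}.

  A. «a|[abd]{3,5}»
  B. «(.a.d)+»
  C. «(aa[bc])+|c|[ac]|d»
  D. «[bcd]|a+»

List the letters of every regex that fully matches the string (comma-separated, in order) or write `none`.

A → no match
B → no match — must end with 'd'
C → no match
D → match

D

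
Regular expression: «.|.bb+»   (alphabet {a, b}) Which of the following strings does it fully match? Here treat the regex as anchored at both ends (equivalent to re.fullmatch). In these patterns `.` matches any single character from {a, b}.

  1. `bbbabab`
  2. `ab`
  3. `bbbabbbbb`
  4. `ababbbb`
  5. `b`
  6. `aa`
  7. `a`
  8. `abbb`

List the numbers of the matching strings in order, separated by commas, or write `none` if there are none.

1. `bbbabab` → no match
2. `ab` → no match
3. `bbbabbbbb` → no match
4. `ababbbb` → no match
5. `b` → match
6. `aa` → no match
7. `a` → match
8. `abbb` → match

5, 7, 8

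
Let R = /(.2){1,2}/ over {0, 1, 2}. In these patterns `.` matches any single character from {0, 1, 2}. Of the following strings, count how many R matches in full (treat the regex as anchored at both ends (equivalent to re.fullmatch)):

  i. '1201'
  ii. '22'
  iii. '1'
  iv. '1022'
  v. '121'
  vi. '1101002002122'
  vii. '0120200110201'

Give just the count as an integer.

1

i → no match — must end with '2'
ii → match
iii → no match — must end with '2'
iv → no match
v → no match — must end with '2'
vi → no match
vii → no match — must end with '2'
Total matched: 1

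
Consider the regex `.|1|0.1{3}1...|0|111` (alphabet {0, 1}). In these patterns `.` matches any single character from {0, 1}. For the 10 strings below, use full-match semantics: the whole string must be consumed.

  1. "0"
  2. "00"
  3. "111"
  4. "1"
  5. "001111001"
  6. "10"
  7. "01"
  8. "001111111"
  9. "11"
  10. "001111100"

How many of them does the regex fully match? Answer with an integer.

1 → match
2 → no match
3 → match
4 → match
5 → match
6 → no match
7 → no match
8 → match
9 → no match
10 → match
Total matched: 6

6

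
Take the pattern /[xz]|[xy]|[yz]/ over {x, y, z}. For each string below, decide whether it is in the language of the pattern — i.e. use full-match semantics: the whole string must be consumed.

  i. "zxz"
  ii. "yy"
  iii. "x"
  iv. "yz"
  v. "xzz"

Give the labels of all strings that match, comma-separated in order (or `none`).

i → no match
ii → no match
iii → match
iv → no match
v → no match

iii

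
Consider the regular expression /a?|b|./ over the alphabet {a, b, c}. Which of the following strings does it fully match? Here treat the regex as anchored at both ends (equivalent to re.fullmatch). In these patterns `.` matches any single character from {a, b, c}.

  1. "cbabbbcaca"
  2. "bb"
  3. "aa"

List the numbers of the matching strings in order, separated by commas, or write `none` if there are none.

1 → no match
2 → no match
3 → no match

none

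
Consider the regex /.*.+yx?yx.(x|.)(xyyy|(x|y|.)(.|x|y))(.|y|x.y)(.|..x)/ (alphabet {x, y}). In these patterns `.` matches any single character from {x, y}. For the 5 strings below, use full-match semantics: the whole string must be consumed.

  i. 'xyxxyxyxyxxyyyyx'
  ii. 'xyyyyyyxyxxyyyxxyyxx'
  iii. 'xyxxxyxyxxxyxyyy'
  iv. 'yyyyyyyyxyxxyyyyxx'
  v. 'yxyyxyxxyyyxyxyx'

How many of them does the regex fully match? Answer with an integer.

2

i → match
ii → match
iii → no match
iv → no match
v → no match
Total matched: 2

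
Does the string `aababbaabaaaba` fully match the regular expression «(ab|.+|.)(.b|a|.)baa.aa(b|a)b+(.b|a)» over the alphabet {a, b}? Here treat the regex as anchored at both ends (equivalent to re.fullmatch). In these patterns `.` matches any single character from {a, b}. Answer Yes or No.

Yes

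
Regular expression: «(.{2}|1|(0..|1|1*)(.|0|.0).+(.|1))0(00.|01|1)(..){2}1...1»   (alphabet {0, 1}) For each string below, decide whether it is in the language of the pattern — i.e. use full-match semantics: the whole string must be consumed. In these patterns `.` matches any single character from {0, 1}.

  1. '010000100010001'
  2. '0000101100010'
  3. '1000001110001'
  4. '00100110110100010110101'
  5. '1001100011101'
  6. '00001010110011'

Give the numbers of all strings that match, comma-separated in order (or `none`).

1, 5, 6

1 → match
2 → no match — must end with '1'
3 → no match
4 → no match
5 → match
6 → match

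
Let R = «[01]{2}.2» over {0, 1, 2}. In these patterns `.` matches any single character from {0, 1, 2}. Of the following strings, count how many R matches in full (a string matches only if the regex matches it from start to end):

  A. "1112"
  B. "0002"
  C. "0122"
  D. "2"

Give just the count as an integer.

A → match
B → match
C → match
D → no match
Total matched: 3

3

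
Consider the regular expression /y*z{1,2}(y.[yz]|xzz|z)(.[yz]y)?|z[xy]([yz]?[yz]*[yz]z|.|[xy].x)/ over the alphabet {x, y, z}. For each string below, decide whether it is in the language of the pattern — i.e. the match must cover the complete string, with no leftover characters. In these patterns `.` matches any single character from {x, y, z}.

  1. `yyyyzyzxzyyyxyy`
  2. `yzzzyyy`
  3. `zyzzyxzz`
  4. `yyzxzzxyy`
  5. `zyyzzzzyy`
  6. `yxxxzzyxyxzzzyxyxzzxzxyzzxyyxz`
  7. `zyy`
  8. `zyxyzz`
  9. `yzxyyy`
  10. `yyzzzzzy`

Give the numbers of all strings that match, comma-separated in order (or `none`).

1 → no match
2. `yzzzyyy` → match
3. `zyzzyxzz` → no match
4. `yyzxzzxyy` → match
5. `zyyzzzzyy` → no match
6 → no match
7. `zyy` → match
8. `zyxyzz` → no match
9. `yzxyyy` → no match
10. `yyzzzzzy` → match

2, 4, 7, 10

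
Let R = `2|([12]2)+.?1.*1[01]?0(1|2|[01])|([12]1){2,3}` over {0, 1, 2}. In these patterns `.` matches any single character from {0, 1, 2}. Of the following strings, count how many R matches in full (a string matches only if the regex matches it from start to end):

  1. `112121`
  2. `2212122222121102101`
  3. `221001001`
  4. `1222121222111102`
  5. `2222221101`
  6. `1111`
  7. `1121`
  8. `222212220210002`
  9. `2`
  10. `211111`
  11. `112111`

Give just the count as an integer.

1. `112121` → match
2 → match
3. `221001001` → match
4 → match
5. `2222221101` → match
6. `1111` → match
7. `1121` → match
8 → no match
9. `2` → match
10. `211111` → match
11. `112111` → match
Total matched: 10

10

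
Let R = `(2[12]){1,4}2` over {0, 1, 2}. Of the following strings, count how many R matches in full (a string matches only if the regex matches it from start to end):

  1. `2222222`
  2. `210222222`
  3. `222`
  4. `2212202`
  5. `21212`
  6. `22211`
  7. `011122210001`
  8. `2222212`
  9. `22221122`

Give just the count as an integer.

4

1 → match
2 → no match
3 → match
4 → no match
5 → match
6 → no match — must end with `2`
7 → no match — must start with `2`
8 → match
9 → no match
Total matched: 4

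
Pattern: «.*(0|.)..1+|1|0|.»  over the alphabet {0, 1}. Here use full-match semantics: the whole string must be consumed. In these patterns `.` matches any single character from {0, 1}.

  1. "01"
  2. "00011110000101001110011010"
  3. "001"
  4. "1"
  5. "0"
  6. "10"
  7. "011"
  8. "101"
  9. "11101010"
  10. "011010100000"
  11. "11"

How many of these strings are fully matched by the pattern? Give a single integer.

2

1. "01" → no match
2 → no match
3. "001" → no match
4. "1" → match
5. "0" → match
6. "10" → no match
7. "011" → no match
8. "101" → no match
9. "11101010" → no match
10. "011010100000" → no match
11. "11" → no match
Total matched: 2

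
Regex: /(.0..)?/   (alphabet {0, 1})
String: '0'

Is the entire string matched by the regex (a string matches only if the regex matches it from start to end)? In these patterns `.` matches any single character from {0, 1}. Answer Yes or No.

No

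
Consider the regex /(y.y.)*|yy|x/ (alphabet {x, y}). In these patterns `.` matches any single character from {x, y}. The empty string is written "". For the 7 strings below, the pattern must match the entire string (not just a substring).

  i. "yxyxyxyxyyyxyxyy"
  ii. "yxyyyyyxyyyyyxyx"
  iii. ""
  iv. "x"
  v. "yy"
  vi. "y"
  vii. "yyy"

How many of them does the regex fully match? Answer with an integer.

5

i → match
ii → match
iii → match
iv → match
v → match
vi → no match
vii → no match
Total matched: 5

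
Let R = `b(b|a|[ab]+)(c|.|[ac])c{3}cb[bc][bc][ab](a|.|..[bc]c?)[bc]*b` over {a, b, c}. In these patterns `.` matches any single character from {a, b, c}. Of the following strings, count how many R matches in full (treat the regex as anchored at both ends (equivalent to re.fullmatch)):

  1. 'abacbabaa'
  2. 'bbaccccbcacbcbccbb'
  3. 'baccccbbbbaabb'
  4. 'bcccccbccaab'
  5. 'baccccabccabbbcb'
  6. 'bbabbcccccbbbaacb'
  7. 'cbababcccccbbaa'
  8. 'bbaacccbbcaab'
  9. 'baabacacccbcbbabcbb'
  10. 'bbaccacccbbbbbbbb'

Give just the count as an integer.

1. 'abacbabaa' → no match — must start with 'b'
2 → no match
3 → no match
4. 'bcccccbccaab' → no match
5 → no match
6 → match
7 → no match — must start with 'b'
8 → no match
9 → no match
10 → no match
Total matched: 1

1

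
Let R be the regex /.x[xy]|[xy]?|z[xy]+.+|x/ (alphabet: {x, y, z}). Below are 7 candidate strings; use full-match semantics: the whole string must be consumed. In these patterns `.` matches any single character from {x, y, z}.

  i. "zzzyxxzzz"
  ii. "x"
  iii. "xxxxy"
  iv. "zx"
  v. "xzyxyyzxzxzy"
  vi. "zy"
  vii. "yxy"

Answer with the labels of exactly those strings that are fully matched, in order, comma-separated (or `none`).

ii, vii

i → no match
ii → match
iii → no match
iv → no match
v → no match
vi → no match
vii → match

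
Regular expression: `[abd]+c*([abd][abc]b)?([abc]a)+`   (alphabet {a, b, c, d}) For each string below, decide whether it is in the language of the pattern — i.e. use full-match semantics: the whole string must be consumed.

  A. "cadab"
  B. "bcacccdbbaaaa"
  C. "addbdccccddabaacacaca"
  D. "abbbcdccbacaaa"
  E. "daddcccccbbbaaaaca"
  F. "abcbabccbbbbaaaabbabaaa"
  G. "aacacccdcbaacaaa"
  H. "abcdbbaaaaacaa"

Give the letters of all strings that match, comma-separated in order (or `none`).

E

A → no match — must end with "a"
B → no match
C → no match
D → no match
E → match
F → no match
G → no match
H → no match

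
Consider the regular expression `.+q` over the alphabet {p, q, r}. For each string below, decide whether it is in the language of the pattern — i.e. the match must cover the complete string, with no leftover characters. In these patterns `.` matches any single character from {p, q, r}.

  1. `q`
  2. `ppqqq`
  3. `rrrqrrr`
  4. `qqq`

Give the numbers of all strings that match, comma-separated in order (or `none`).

1. `q` → no match
2. `ppqqq` → match
3. `rrrqrrr` → no match — must end with `q`
4. `qqq` → match

2, 4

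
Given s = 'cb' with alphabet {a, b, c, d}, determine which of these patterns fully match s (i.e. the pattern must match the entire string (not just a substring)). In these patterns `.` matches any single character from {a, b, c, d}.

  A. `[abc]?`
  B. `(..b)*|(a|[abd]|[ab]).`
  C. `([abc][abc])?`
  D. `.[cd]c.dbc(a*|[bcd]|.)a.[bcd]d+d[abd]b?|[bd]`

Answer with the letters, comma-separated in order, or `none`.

A → no match
B → no match
C → match
D → no match

C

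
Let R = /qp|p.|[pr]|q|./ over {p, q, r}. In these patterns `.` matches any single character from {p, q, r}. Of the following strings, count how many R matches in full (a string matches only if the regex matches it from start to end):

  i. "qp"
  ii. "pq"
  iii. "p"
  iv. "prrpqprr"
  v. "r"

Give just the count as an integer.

4

i → match
ii → match
iii → match
iv → no match
v → match
Total matched: 4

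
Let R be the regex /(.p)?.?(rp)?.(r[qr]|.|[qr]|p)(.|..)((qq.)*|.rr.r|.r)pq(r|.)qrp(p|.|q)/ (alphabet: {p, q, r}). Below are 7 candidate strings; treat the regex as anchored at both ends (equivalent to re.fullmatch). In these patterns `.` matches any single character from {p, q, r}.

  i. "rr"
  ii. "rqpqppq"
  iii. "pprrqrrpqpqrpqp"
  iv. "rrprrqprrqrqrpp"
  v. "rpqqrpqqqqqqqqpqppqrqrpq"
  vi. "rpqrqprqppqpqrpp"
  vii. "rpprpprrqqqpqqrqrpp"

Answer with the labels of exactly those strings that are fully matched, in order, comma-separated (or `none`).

i → no match
ii → no match
iii → no match
iv → no match
v → no match
vi → no match
vii → no match

none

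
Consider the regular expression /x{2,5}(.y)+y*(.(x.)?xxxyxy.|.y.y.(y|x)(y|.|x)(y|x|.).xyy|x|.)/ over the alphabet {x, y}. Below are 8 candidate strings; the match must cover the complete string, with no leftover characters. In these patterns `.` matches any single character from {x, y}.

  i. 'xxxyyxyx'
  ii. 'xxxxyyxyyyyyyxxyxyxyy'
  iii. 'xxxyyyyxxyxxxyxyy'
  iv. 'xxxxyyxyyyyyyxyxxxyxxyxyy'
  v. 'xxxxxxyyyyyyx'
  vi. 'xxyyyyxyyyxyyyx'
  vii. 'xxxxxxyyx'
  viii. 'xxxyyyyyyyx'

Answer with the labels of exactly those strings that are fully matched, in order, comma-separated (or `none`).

i, ii, iii, v, vi, vii, viii

i. 'xxxyyxyx' → match
ii → match
iii → match
iv → no match
v → match
vi → match
vii. 'xxxxxxyyx' → match
viii. 'xxxyyyyyyyx' → match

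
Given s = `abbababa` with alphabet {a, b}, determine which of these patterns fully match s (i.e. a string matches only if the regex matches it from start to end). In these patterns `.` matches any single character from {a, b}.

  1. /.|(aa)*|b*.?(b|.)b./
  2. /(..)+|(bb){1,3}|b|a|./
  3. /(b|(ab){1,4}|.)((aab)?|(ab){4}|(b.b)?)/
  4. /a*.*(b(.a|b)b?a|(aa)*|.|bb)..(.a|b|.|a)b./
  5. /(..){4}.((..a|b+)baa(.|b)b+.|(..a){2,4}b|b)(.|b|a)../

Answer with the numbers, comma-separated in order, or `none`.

2, 4

1 → no match
2 → match
3 → no match
4 → match
5 → no match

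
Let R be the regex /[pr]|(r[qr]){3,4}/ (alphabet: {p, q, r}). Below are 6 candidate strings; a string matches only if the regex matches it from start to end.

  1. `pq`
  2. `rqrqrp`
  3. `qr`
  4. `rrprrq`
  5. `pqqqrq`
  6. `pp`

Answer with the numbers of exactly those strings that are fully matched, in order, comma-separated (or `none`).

none

1 → no match
2 → no match
3 → no match
4 → no match
5 → no match
6 → no match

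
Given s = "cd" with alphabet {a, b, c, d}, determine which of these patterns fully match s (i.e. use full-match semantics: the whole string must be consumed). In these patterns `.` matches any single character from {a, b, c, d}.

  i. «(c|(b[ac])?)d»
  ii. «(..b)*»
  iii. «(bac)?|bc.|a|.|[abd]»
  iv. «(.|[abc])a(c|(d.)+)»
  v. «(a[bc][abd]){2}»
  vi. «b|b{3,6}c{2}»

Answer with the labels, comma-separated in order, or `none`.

i → match
ii → no match
iii → no match
iv → no match
v → no match — must start with "a"
vi → no match — must start with "b"

i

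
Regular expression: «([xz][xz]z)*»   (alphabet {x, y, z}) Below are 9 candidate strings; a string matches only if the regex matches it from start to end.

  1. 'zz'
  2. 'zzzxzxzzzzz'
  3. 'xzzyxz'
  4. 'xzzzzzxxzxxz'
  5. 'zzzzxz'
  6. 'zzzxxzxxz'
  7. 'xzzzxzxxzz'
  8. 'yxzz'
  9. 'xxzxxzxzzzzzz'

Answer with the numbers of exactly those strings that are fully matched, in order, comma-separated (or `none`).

4, 5, 6

1. 'zz' → no match
2. 'zzzxzxzzzzz' → no match
3. 'xzzyxz' → no match
4. 'xzzzzzxxzxxz' → match
5. 'zzzzxz' → match
6. 'zzzxxzxxz' → match
7. 'xzzzxzxxzz' → no match
8. 'yxzz' → no match
9 → no match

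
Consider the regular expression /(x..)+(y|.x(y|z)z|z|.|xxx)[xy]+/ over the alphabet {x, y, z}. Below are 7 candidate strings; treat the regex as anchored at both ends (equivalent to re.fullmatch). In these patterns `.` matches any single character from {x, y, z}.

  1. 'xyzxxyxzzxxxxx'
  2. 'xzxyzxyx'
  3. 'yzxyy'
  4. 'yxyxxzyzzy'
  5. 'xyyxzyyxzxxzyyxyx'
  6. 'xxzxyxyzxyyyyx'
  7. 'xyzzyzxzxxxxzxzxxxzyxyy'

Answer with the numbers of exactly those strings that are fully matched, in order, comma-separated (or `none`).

1

1 → match
2 → no match
3 → no match — must start with 'x'
4 → no match — must start with 'x'
5 → no match
6 → no match
7 → no match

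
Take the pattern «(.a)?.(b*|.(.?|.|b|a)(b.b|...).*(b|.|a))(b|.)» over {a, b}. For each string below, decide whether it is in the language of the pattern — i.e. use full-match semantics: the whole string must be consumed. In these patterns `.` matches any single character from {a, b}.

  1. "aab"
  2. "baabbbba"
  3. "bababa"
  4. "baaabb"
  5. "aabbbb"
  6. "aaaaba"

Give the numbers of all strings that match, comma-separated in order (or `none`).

2, 5

1 → no match
2 → match
3 → no match
4 → no match
5 → match
6 → no match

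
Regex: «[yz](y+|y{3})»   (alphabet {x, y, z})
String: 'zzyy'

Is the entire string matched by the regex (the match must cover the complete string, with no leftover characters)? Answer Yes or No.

No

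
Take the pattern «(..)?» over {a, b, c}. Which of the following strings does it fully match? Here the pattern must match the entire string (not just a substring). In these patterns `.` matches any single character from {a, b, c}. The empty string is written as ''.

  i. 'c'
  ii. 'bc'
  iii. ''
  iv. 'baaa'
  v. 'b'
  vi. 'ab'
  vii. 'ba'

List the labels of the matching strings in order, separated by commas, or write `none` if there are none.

ii, iii, vi, vii

i. 'c' → no match
ii. 'bc' → match
iii. '' → match
iv. 'baaa' → no match
v. 'b' → no match
vi. 'ab' → match
vii. 'ba' → match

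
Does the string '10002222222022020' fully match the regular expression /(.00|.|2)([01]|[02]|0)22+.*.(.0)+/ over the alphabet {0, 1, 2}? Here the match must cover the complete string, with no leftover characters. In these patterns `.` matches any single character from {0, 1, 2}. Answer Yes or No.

Yes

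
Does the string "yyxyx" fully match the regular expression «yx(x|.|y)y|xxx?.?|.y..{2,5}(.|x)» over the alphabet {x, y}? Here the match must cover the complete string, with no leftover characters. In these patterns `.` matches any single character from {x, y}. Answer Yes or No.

No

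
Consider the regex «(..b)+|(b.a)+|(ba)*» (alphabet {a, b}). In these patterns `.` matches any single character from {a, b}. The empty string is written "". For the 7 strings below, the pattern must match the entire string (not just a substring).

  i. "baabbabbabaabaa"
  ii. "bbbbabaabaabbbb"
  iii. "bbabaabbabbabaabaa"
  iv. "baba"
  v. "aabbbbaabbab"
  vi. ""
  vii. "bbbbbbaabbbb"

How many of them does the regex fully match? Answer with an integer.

7

i → match
ii → match
iii → match
iv → match
v → match
vi → match
vii → match
Total matched: 7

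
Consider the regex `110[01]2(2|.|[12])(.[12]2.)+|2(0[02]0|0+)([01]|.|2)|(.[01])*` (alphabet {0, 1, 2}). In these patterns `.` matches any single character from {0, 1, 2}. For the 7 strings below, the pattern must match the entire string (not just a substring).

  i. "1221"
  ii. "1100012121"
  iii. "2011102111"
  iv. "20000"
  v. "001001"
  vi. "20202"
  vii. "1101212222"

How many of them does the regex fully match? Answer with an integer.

6

i. "1221" → no match
ii. "1100012121" → match
iii. "2011102111" → match
iv. "20000" → match
v. "001001" → match
vi. "20202" → match
vii. "1101212222" → match
Total matched: 6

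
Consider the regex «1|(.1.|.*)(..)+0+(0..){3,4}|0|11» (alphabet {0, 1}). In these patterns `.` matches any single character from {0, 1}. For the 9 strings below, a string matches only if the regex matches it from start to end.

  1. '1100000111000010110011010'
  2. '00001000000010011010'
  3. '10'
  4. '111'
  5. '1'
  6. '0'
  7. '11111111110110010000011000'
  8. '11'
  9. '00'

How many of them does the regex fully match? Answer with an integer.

1 → no match
2 → match
3 → no match
4 → no match
5 → match
6 → match
7 → match
8 → match
9 → no match
Total matched: 5

5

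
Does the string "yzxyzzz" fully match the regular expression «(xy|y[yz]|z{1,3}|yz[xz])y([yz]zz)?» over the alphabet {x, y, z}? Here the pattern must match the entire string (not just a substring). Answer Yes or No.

Yes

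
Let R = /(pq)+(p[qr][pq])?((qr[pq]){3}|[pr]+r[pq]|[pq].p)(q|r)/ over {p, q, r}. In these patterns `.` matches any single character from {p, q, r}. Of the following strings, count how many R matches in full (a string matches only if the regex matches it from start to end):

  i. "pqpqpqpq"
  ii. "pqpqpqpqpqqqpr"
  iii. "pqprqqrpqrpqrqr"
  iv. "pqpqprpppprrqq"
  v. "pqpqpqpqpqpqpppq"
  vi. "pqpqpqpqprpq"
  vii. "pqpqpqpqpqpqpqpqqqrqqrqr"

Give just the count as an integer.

6

i → match
ii → match
iii → match
iv → match
v → match
vi → match
vii → no match
Total matched: 6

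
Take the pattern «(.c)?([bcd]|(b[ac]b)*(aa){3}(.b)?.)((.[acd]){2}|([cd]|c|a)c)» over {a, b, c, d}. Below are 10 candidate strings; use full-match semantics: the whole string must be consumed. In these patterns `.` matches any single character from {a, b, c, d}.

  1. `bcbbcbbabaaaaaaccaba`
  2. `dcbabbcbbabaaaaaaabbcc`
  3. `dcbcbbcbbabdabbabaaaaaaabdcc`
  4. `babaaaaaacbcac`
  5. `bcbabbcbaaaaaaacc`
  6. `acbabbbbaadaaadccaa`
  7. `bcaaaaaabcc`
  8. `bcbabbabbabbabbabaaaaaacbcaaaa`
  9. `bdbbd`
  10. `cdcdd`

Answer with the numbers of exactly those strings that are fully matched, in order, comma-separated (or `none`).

1 → match
2 → match
3 → no match
4 → match
5 → match
6 → no match
7 → match
8 → match
9 → no match
10 → match

1, 2, 4, 5, 7, 8, 10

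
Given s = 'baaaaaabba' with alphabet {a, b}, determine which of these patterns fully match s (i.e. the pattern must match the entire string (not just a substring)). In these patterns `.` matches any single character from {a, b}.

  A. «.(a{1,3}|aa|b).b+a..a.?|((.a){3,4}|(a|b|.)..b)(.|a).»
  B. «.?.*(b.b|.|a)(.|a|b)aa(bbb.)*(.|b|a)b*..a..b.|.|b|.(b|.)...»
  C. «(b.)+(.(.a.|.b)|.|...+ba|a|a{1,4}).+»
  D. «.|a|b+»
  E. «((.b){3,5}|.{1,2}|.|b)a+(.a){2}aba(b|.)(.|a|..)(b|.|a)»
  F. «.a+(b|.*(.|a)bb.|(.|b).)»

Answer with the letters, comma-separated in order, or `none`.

A → no match
B → no match
C → match
D → no match
E → no match
F → match

C, F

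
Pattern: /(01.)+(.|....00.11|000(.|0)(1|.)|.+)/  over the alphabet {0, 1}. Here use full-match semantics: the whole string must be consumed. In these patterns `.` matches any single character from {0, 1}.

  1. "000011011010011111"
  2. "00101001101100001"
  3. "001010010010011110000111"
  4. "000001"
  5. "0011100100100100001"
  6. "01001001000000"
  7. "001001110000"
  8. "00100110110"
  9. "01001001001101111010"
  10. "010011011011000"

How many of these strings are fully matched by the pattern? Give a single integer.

3

1 → no match — must start with "01"
2 → no match — must start with "01"
3 → no match — must start with "01"
4 → no match — must start with "01"
5 → no match — must start with "01"
6 → match
7 → no match — must start with "01"
8 → no match — must start with "01"
9 → match
10 → match
Total matched: 3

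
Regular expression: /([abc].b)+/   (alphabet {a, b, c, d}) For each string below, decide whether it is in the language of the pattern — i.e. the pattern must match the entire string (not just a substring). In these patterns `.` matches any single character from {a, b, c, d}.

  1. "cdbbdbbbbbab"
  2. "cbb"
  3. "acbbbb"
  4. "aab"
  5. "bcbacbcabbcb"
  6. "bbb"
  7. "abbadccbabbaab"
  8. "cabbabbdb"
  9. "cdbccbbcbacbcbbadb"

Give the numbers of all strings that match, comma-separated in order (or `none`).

1. "cdbbdbbbbbab" → match
2. "cbb" → match
3. "acbbbb" → match
4. "aab" → match
5. "bcbacbcabbcb" → match
6. "bbb" → match
7 → no match
8. "cabbabbdb" → match
9 → match

1, 2, 3, 4, 5, 6, 8, 9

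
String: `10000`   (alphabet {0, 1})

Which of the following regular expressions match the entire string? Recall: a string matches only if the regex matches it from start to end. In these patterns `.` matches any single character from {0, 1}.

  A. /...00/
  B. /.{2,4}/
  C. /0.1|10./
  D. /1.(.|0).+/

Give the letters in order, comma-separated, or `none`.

A, D

A → match
B → no match
C → no match
D → match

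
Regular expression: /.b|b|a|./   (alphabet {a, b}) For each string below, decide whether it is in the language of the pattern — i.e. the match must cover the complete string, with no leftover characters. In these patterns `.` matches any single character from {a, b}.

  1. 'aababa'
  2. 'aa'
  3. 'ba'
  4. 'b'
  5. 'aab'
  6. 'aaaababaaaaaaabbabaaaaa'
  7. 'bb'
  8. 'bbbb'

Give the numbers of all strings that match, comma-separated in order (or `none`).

4, 7

1. 'aababa' → no match
2. 'aa' → no match
3. 'ba' → no match
4. 'b' → match
5. 'aab' → no match
6 → no match
7. 'bb' → match
8. 'bbbb' → no match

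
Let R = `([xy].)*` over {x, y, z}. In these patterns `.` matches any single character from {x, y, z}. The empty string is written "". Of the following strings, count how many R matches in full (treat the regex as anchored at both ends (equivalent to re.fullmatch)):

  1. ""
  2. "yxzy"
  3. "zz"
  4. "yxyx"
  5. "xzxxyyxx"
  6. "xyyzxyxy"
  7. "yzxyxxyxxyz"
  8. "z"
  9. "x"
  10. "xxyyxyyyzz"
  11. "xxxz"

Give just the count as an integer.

1 → match
2 → no match
3 → no match
4 → match
5 → match
6 → match
7 → no match
8 → no match
9 → no match
10 → no match
11 → match
Total matched: 5

5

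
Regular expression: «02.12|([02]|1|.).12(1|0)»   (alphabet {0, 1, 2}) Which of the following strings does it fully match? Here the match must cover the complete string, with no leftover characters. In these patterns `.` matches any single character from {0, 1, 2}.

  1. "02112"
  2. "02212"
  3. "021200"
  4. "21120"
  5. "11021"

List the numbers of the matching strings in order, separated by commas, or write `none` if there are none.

1, 2, 4

1 → match
2 → match
3 → no match
4 → match
5 → no match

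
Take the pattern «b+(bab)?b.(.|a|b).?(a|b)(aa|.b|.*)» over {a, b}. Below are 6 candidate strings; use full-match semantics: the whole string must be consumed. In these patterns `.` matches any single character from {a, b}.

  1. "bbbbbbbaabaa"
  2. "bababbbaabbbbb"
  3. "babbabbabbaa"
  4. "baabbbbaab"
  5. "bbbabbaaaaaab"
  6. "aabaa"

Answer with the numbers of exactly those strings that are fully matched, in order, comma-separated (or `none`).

1, 5

1. "bbbbbbbaabaa" → match
2 → no match
3. "babbabbabbaa" → no match
4. "baabbbbaab" → no match
5 → match
6. "aabaa" → no match — must start with "b"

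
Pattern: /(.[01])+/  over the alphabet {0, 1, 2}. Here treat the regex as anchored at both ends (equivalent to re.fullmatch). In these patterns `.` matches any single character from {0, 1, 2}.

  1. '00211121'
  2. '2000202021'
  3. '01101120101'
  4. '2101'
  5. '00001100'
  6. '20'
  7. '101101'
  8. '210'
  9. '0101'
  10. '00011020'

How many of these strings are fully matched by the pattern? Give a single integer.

1 → match
2 → match
3 → no match
4 → match
5 → match
6 → match
7 → match
8 → no match
9 → match
10 → match
Total matched: 8

8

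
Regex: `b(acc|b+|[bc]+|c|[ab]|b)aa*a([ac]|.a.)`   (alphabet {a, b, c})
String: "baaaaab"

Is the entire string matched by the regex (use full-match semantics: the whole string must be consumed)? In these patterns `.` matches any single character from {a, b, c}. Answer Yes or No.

Yes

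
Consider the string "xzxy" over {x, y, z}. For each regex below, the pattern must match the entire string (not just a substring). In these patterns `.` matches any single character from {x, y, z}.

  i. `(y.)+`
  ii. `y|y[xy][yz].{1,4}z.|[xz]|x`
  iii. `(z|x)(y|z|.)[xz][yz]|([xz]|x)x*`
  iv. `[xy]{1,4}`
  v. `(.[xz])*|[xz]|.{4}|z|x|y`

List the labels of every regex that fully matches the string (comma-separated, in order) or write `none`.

iii, v

i → no match — must start with "y"
ii → no match
iii → match
iv → no match
v → match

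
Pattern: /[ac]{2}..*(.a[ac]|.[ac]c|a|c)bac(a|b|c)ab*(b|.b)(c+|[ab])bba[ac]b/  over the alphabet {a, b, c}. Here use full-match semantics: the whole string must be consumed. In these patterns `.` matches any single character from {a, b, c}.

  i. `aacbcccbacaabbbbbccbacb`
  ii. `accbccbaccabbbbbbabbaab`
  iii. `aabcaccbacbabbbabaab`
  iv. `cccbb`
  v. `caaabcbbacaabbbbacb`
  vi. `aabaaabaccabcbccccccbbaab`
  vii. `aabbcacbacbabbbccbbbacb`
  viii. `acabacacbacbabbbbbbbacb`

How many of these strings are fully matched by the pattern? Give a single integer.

3

i → no match
ii → match
iii → no match
iv. `cccbb` → no match
v → no match
vi → match
vii → no match
viii → match
Total matched: 3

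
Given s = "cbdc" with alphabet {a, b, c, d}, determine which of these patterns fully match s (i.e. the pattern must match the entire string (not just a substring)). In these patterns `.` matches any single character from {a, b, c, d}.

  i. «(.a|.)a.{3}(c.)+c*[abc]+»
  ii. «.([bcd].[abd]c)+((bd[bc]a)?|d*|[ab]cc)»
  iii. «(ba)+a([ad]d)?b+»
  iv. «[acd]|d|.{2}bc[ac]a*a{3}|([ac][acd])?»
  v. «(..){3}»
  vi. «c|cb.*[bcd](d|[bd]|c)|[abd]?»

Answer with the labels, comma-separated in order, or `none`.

i → no match
ii → no match
iii → no match — must start with "ba"
iv → no match
v → no match
vi → match

vi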